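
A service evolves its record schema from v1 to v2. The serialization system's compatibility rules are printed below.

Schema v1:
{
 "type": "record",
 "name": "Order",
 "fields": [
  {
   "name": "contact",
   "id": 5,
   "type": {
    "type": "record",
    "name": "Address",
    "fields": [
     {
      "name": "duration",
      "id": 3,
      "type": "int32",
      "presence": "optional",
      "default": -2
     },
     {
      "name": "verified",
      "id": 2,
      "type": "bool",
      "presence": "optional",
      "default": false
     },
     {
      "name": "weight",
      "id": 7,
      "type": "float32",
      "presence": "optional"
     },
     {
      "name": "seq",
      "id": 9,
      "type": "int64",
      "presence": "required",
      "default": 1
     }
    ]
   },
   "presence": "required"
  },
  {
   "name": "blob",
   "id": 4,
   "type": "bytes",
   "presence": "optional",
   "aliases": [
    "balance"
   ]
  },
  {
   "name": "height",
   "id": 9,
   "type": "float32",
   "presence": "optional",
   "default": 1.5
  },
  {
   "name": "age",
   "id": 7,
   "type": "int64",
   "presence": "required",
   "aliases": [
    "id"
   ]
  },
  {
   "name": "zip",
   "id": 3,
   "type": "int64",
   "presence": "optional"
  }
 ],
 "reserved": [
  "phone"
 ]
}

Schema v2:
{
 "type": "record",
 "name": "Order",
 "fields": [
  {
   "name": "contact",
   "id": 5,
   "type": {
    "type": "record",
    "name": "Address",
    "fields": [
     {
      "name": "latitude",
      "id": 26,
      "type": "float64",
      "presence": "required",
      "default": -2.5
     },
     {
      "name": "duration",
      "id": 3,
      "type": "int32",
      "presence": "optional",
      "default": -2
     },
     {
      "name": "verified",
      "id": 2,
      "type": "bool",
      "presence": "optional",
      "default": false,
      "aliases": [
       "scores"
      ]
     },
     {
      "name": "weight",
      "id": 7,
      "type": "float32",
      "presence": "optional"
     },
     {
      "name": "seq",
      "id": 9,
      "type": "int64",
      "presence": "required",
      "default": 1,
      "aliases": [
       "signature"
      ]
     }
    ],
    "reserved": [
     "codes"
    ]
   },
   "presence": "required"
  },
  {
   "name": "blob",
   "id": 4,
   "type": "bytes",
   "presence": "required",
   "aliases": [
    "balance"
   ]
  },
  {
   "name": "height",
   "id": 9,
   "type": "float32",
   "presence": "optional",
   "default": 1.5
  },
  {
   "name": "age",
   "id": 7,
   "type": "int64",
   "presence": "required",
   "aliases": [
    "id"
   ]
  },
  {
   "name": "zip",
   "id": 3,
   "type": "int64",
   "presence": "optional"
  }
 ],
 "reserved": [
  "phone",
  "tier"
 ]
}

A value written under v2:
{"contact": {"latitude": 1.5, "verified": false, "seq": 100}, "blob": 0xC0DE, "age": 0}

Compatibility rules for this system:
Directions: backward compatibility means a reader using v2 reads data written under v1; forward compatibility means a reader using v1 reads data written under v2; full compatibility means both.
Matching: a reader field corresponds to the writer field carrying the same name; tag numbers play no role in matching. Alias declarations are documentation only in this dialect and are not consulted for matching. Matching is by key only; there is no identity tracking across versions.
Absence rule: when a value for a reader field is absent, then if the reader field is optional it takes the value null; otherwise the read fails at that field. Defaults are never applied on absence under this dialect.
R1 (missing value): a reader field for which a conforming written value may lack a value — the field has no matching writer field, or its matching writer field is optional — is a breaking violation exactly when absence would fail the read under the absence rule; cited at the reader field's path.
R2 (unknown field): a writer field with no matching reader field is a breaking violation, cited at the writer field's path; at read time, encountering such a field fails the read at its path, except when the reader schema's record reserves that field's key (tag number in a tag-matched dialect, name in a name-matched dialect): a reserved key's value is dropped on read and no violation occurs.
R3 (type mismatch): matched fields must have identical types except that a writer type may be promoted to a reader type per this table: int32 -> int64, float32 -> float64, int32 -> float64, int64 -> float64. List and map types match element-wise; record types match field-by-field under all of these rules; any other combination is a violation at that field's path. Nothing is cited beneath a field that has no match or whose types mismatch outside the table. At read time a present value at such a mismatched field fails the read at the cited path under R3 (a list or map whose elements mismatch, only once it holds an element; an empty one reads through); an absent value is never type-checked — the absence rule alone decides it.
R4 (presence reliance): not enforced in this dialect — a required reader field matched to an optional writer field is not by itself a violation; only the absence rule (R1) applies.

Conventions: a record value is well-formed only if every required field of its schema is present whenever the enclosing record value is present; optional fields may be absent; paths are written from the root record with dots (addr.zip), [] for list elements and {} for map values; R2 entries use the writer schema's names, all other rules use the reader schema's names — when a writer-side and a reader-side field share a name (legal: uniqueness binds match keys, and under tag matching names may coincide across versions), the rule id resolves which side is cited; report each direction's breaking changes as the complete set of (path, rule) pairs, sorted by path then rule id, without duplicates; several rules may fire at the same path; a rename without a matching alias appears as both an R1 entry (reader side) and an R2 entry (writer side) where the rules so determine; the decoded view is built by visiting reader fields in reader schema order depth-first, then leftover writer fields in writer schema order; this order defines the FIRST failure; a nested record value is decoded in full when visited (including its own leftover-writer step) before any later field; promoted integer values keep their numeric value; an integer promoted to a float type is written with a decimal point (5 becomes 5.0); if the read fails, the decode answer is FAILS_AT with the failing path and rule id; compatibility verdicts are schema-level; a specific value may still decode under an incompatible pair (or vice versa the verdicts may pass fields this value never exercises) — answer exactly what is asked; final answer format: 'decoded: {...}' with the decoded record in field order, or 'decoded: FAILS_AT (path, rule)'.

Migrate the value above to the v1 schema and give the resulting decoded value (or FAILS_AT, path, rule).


the writer's type comes first in each Order pair
migrating the Order value to v1:
  contact.duration := null (not supplied -> null)
  contact.verified := false
  contact.weight := null (not supplied -> null)
  contact.seq := 100
  read fails at contact.latitude under R2 (unknown field)
  => FAILS_AT (contact.latitude, R2)
the other Order changes do not affect what is asked:
  field blob in record Order: optional changed to required -> shifts the Order verdicts, not this decode

decoded: FAILS_AT (contact.latitude, R2)


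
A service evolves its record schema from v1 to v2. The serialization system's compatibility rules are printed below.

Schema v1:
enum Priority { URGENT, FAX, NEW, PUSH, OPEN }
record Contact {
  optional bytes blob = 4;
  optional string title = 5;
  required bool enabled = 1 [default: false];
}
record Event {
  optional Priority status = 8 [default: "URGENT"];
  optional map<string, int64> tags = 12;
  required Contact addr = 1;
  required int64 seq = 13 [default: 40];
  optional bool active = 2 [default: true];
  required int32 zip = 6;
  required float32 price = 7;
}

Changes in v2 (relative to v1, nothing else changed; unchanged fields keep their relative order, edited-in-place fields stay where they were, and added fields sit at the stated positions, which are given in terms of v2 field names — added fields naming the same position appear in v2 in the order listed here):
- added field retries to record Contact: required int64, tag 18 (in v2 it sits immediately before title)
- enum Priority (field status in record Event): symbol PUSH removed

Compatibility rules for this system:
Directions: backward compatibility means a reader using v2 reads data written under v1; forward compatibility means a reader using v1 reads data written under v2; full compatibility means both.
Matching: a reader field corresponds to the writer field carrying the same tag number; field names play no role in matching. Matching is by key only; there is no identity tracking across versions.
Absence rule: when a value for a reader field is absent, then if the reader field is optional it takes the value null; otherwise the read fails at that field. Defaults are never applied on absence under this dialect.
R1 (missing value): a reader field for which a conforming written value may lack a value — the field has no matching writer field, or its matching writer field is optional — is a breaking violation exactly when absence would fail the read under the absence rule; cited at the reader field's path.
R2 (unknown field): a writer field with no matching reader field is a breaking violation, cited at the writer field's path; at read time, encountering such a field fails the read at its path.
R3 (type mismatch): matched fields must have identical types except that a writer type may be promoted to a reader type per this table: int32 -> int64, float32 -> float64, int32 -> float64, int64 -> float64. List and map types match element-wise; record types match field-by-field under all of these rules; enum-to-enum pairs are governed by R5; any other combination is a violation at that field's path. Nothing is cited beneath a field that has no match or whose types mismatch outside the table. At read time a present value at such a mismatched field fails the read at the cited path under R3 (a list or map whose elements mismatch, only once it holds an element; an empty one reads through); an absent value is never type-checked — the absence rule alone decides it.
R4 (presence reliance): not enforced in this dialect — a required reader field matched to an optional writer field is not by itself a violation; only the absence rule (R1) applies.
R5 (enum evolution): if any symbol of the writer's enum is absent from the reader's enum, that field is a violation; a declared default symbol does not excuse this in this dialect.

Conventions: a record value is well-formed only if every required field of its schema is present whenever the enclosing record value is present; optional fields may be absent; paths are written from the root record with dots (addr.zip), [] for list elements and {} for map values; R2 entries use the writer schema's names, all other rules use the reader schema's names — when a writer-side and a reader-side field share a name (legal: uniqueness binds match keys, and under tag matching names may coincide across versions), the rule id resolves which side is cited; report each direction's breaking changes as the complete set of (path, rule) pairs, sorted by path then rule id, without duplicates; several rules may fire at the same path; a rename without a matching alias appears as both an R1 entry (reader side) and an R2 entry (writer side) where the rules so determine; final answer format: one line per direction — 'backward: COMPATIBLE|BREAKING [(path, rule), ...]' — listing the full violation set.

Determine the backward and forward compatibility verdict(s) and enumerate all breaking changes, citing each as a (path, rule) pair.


the writer's type comes first in each Event pair
backward pass over Event, reader schema v2, writer schema v1:
  status <- status (Priority -> Priority, writer optional)
  tags <- tags (map<string, int64> -> map<string, int64>, writer optional)
  addr <- addr (Contact -> Contact, writer required)
  seq <- seq (int64 -> int64, writer required)
  active <- active (bool -> bool, writer optional)
  zip <- zip (int32 -> int32, writer required)
  price <- price (float32 -> float32, writer required)
  addr.blob <- addr.blob (bytes -> bytes, writer optional)
  addr.retries: no writer match
  addr.title <- addr.title (string -> string, writer optional)
  addr.enabled <- addr.enabled (bool -> bool, writer required)
  rule R1 violated at addr.retries
  rule R5 violated at status
  => backward verdict for Event: BREAKING, 2 violation(s)
forward pass over Event, reader schema v1, writer schema v2:
  status <- status (Priority -> Priority, writer optional)
  tags <- tags (map<string, int64> -> map<string, int64>, writer optional)
  addr <- addr (Contact -> Contact, writer required)
  seq <- seq (int64 -> int64, writer required)
  active <- active (bool -> bool, writer optional)
  zip <- zip (int32 -> int32, writer required)
  price <- price (float32 -> float32, writer required)
  addr.blob <- addr.blob (bytes -> bytes, writer optional)
  addr.title <- addr.title (string -> string, writer optional)
  addr.enabled <- addr.enabled (bool -> bool, writer required)
  writer field addr.retries has no reader counterpart
  rule R2 violated at addr.retries
  => forward verdict for Event: BREAKING, 1 violation(s)

backward: BREAKING [(addr.retries, R1), (status, R5)]; forward: BREAKING [(addr.retries, R2)]


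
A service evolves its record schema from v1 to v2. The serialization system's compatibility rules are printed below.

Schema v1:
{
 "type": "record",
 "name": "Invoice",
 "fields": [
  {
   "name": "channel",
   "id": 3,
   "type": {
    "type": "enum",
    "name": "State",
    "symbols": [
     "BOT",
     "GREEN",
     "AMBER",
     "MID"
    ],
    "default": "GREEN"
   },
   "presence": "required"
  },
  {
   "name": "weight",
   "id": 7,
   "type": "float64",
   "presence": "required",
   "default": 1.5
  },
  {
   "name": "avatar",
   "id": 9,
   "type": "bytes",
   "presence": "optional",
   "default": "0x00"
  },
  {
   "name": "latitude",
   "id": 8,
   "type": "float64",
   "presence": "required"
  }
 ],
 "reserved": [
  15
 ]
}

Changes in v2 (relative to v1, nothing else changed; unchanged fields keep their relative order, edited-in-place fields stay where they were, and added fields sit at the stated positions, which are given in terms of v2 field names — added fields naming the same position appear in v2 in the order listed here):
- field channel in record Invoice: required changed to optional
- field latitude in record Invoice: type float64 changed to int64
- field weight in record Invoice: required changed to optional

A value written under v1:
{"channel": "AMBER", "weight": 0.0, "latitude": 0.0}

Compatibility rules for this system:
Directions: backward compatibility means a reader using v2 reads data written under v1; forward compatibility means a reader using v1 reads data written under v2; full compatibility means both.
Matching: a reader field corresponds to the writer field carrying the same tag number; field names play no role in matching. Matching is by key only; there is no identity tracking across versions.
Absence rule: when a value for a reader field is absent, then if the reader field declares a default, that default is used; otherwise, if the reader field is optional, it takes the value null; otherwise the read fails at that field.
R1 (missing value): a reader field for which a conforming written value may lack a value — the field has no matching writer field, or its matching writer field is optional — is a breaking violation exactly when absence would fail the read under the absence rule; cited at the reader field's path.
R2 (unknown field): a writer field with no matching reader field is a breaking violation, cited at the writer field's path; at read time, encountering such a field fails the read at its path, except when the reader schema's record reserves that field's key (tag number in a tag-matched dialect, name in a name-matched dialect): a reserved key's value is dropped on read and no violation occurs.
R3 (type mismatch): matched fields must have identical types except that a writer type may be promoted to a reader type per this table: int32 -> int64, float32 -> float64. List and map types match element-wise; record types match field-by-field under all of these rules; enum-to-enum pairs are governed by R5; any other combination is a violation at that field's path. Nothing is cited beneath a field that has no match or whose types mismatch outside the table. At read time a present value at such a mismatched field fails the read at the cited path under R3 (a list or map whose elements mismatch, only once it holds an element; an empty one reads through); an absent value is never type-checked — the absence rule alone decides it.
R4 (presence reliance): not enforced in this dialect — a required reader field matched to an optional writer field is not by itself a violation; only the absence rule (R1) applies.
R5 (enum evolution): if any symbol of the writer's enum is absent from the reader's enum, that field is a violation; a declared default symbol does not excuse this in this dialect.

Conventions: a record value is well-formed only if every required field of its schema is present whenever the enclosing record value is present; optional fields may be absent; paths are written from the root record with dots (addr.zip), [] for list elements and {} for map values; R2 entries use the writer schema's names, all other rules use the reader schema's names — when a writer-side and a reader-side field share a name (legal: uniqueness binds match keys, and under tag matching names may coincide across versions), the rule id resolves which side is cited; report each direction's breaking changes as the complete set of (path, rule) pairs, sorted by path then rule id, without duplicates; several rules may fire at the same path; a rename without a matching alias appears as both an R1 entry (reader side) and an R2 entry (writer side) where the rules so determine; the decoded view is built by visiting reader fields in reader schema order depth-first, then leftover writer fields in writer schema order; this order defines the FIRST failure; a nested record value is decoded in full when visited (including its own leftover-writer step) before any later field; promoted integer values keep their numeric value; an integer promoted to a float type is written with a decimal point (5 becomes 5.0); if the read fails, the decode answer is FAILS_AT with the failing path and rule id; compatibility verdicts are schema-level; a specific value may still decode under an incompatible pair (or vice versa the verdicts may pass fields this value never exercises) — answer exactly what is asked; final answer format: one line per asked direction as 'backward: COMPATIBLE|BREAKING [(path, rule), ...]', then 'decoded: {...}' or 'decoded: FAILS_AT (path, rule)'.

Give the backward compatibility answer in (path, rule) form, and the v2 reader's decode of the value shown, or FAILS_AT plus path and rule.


backward: BREAKING [(latitude, R3)]; decoded: FAILS_AT (latitude, R3)

the writer's type comes first in each Invoice pair
backward analysis of Invoice with v2 as reader and v1 as writer:
  channel <- channel (State -> State, writer required)
  weight <- weight (float64 -> float64, writer required)
  avatar <- avatar (bytes -> bytes, writer optional)
  latitude <- latitude (float64 -> int64, writer required)
  breaking: (latitude, R3)
  => backward: BREAKING (1)
migrating the Invoice value to v2:
  channel := "AMBER"
  weight := 0.0
  avatar := 0x00 (missing; default applied)
  read fails at latitude under R3
  => FAILS_AT (latitude, R3)
the other Invoice changes do not affect what is asked:
  field channel in record Invoice: required changed to optional -> matters only for Invoice's forward compatibility — outside the asked direction
  field weight in record Invoice: required changed to optional -> triggers nothing under Invoice's printed rules — same verdict


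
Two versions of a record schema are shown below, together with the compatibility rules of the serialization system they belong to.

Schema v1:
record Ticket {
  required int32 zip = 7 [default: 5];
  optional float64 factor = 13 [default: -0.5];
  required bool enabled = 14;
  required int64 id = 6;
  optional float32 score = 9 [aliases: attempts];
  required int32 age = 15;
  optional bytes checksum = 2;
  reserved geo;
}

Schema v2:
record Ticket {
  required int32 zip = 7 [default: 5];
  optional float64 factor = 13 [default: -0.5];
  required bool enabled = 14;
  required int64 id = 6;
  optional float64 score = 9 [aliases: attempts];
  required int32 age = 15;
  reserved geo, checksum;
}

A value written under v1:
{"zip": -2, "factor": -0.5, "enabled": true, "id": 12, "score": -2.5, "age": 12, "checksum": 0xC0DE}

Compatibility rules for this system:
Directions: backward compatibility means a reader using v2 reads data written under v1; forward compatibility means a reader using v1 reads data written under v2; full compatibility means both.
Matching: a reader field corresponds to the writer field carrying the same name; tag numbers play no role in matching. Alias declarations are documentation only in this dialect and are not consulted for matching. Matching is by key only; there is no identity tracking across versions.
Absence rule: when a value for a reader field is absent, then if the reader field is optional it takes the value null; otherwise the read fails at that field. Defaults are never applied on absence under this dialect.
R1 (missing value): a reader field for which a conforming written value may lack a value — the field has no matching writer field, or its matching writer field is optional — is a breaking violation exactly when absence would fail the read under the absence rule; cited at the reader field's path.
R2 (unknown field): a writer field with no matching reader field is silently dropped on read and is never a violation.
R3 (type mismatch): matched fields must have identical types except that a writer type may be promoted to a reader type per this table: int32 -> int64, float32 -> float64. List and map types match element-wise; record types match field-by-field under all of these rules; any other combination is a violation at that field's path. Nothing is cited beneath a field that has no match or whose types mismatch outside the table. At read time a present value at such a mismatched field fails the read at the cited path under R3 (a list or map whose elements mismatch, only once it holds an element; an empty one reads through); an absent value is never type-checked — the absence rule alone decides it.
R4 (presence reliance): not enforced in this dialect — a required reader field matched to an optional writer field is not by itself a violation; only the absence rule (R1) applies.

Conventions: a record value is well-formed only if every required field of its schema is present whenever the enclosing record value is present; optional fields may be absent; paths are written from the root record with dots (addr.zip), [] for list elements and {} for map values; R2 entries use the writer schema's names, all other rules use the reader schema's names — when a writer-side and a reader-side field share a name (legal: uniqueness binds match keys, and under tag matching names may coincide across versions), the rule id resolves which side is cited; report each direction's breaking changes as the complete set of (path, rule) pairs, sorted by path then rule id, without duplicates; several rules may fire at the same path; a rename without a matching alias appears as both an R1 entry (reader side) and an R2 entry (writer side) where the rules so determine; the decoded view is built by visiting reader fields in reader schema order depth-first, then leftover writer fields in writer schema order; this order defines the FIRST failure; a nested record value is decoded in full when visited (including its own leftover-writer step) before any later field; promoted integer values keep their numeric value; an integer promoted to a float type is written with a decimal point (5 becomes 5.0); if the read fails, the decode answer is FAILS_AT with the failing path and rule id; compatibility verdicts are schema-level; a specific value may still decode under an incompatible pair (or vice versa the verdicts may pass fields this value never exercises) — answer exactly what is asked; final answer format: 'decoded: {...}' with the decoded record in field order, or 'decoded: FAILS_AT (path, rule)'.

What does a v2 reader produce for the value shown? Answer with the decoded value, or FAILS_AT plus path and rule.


in Ticket below, arrows point writer -> reader
decoding the Ticket value with the v2 reader:
  zip := -2
  factor := -0.5
  enabled := true
  id := 12
  score := -2.5 (float32 -> float64)
  age := 12
  writer checksum: unmatched, discarded
  => decoded: {"zip": -2, "factor": -0.5, "enabled": true, "id": 12, "score": -2.5, "age": 12}
the rest of the Ticket diff is inert for this question:
  field score in record Ticket: type float32 changed to float64 -> schema-level compatibility only; this Ticket value's decode is unchanged

decoded: {"zip": -2, "factor": -0.5, "enabled": true, "id": 12, "score": -2.5, "age": 12}


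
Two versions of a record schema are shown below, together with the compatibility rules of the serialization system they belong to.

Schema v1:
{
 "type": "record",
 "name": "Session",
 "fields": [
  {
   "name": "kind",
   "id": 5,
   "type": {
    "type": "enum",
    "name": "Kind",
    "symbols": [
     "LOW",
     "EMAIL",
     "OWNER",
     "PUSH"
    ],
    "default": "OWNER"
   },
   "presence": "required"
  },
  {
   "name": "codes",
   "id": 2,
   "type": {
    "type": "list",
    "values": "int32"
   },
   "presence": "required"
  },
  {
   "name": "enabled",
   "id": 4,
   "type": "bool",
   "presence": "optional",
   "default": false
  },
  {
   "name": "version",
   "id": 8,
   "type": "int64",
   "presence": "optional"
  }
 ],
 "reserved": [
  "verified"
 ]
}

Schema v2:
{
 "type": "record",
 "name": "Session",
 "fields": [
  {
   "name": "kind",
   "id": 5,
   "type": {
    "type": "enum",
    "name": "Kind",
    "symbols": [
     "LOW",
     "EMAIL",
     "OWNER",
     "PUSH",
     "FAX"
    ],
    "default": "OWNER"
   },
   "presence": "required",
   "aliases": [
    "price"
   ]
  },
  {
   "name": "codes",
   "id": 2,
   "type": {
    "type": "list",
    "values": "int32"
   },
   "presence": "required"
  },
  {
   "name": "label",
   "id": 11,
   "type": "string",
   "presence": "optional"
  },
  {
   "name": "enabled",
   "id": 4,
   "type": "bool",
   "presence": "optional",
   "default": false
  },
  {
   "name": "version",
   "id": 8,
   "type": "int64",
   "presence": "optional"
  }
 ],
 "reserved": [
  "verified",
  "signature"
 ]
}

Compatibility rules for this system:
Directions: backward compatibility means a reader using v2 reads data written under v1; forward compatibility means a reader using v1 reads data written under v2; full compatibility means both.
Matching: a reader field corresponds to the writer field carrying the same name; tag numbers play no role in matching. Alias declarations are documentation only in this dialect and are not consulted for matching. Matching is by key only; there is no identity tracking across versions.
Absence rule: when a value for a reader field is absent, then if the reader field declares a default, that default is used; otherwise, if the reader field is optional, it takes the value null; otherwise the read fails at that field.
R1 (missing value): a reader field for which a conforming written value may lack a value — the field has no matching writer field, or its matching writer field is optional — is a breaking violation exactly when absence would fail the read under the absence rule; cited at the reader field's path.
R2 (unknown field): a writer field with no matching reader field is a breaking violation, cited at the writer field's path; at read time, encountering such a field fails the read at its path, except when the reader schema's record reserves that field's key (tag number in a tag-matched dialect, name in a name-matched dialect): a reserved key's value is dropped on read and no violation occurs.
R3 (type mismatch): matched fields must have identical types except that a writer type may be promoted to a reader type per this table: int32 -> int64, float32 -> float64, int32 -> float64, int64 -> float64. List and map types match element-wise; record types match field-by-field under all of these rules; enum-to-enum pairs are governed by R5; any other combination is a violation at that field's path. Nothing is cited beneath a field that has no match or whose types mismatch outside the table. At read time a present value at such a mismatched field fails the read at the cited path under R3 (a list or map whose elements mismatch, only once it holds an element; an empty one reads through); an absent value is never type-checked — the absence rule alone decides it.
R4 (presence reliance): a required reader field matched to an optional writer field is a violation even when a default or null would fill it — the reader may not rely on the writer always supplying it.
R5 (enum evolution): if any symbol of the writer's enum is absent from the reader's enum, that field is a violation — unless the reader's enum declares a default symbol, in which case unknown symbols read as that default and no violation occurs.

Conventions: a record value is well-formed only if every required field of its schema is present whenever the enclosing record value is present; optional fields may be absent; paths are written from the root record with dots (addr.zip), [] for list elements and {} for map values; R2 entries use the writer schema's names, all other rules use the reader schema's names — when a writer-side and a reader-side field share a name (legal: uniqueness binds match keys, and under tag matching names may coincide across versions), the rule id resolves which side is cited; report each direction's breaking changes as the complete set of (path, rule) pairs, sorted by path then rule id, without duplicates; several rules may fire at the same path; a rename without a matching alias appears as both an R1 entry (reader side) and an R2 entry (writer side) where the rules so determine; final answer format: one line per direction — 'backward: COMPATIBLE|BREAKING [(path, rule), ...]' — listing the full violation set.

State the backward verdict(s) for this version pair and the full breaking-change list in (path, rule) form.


backward: COMPATIBLE []

arrows below run writer -> reader for Session
backward pass over Session, reader schema v2, writer schema v1:
  kind: Kind -> Kind, writer required; from kind
  codes: list<int32> -> list<int32>, writer required; from codes
  label: no writer-side match
  enabled: bool -> bool, writer optional; from enabled
  version: int64 -> int64, writer optional; from version
  => no violations; backward on Session: COMPATIBLE
the other Session changes do not affect what is asked:
  added field label to record Session: optional string, tag 11 (in v2 it sits immediately before enabled) -> its effect on Session is confined to the forward direction, not asked
  enum Kind (field kind in record Session): symbol FAX added -> inert for the asked Session verdict: nothing fires


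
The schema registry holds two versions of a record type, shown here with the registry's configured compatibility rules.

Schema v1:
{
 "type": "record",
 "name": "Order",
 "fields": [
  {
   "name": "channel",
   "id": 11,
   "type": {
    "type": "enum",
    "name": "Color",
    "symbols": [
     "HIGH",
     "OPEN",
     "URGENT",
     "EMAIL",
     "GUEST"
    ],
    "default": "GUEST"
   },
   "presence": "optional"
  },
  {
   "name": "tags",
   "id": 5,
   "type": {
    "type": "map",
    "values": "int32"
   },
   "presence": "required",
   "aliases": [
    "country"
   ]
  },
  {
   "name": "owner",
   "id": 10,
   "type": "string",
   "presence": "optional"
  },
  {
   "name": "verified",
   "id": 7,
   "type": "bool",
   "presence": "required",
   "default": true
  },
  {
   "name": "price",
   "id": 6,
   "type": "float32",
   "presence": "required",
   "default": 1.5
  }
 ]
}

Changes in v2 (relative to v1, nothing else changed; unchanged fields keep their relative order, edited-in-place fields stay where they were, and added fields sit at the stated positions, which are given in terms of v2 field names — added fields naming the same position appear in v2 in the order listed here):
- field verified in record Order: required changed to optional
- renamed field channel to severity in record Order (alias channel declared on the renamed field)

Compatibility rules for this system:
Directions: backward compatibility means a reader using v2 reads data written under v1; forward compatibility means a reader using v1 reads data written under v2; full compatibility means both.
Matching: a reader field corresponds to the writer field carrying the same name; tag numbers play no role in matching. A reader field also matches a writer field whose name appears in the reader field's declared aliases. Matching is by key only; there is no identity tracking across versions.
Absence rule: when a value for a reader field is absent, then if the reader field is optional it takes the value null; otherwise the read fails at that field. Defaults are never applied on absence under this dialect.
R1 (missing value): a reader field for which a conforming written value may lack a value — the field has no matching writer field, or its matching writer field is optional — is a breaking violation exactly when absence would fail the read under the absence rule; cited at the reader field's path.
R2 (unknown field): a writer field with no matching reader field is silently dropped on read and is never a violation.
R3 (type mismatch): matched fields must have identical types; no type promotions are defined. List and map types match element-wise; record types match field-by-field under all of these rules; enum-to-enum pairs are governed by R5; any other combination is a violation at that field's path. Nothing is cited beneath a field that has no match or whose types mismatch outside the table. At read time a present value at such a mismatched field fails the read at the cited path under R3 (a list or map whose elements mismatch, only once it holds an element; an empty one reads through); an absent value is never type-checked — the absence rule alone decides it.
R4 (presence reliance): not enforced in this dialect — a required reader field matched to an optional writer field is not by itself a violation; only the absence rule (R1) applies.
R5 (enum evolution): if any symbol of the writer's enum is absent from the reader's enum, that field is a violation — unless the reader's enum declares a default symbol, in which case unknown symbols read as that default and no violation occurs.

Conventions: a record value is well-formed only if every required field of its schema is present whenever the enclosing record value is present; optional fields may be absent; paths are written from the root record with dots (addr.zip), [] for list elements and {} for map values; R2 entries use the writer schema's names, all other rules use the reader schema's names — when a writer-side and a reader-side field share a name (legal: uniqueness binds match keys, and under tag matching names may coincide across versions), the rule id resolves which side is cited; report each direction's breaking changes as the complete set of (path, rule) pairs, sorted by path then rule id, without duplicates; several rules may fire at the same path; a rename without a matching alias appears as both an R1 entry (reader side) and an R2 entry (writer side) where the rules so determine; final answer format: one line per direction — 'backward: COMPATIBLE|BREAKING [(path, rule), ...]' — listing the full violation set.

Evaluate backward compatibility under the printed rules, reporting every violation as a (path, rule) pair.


backward: COMPATIBLE []

the writer's type comes first in each Order pair
backward pass over Order, reader schema v2, writer schema v1:
  Color -> Color, writer optional: severity aligns to channel
  map<string, int32> -> map<string, int32>, writer required: tags aligns to tags
  string -> string, writer optional: owner aligns to owner
  bool -> bool, writer required: verified aligns to verified
  float32 -> float32, writer required: price aligns to price
  => no violations; backward on Order: COMPATIBLE
the other Order changes do not affect what is asked:
  field verified in record Order: required changed to optional -> affects forward compatibility only, which is not asked
  renamed field channel to severity in record Order (alias channel declared on the renamed field) -> no rule fires on it in Order's dialect; the asked verdict holds


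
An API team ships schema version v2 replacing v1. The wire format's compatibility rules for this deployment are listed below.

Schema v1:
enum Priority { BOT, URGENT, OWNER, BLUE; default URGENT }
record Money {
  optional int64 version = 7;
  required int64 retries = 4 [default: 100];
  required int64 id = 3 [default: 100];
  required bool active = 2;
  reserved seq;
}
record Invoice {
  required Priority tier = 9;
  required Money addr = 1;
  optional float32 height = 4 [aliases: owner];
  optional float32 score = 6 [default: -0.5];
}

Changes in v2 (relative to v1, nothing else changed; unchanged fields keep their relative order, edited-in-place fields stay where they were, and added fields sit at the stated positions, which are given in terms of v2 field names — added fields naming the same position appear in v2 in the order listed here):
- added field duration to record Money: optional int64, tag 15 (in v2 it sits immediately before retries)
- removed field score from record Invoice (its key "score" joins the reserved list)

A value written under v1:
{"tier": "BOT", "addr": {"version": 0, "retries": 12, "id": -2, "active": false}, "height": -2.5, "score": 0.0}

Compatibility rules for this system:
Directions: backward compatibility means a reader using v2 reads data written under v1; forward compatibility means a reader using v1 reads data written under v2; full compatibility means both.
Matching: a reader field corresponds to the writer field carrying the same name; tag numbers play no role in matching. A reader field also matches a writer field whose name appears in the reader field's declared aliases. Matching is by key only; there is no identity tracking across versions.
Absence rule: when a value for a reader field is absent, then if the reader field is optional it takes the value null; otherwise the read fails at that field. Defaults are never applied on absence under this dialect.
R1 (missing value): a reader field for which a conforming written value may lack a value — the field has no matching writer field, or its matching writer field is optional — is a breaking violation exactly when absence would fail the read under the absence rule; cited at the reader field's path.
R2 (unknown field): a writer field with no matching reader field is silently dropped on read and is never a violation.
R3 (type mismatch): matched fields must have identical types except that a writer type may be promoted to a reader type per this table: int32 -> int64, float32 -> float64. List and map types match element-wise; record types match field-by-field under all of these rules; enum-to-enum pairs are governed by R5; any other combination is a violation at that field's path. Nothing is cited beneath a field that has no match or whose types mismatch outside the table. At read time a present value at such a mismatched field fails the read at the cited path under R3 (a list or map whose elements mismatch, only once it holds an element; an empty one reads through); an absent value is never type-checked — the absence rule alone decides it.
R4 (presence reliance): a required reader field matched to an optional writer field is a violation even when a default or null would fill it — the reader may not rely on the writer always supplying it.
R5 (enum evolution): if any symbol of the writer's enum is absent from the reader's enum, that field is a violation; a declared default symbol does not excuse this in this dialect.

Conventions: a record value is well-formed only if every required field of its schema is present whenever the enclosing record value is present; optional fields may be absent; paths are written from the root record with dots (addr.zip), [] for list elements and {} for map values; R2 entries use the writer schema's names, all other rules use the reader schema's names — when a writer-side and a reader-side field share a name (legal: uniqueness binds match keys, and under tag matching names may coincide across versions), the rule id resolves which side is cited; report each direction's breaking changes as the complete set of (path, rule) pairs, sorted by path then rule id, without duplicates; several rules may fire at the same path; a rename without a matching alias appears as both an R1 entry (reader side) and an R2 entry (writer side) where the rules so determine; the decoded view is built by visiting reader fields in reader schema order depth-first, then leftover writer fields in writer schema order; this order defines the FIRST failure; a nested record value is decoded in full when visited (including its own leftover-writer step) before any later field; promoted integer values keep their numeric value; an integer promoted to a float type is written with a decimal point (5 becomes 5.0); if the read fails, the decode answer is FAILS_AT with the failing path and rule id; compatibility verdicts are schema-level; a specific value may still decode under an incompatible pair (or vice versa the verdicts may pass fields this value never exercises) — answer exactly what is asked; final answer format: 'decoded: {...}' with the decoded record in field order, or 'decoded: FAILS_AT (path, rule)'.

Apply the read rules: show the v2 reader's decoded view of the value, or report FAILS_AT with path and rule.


arrows below run writer -> reader for Invoice
decode (reader v2):
  tier := "BOT"
  addr.version := 0
  addr.duration := null (missing; optional => null)
  addr.retries := 12
  addr.id := -2
  addr.active := false
  height := -2.5
  writer score: no reader field; dropped
  => decoded: {"tier": "BOT", "addr": {"version": 0, "duration": null, "retries": 12, "id": -2, "active": false}, "height": -2.5}

decoded: {"tier": "BOT", "addr": {"version": 0, "duration": null, "retries": 12, "id": -2, "active": false}, "height": -2.5}
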